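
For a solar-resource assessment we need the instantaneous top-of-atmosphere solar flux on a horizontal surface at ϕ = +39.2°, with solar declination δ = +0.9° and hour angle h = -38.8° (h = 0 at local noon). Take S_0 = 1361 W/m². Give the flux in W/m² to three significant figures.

835 W/m²

cos θ_z = sin ϕ sin δ + cos ϕ cos δ cos h = 0.009927 + 0.603869 = 0.613796.
Flux = S_0 · cos θ_z = 1361 × 0.613796 = 835.4 W/m².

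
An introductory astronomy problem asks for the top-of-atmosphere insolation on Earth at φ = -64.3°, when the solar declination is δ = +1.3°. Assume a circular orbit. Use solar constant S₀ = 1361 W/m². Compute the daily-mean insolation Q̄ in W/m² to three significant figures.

cos H₀ = −tan(-64.3°) tan(+1.300°) = 0.0472, H₀ = 1.5236 rad.
Bracket: H₀ sin φ sin δ + cos φ cos δ sin H₀ = 1.5236×-0.90108×0.02269 + 0.43366×0.99974×0.99889 = -0.031151 + 0.433066 = 0.401915.
Q̄ = (S₀/π) × [bracket] = (1361/π) × 0.401915 = 174.1 W/m².

Q̄ ≈ 174 W/m²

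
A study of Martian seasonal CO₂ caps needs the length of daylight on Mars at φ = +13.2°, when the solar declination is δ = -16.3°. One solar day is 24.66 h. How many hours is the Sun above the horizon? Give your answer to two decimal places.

11.79 h

cos H₀ = −tan φ · tan δ = −tan(+13.2°) × tan(-16.300°) = 0.0686, so H₀ = 1.5022 rad = 86.07°.
Daylight = 2H₀/(2π) × 24.66 h = (1.5022/π) × 24.66 = 11.79 h.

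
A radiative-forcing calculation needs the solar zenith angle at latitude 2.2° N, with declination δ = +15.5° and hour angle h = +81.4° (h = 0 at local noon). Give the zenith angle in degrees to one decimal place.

cos θ_z = sin φ sin δ + cos φ cos δ cos h = 0.010259 + 0.143991 = 0.154250.
θ_z = arccos(0.154250) = 81.1°.

θ_z = 81.1°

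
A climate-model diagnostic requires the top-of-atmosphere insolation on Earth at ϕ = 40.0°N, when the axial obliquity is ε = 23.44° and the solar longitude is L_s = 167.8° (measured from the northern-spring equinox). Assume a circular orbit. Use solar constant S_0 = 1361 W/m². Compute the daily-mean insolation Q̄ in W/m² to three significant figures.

Solar declination: sin δ = sin ε · sin L_s = sin 23.44° × sin 167.8° = 0.08406, so δ = +4.822°.
cos h₀ = −tan(+40.0°) tan(+4.822°) = -0.0708, h₀ = 1.6416 rad.
Bracket: h₀ sin ϕ sin δ + cos ϕ cos δ sin h₀ = 1.6416×0.64279×0.08406 + 0.76604×0.99646×0.99749 = 0.088700 + 0.761412 = 0.850112.
Q̄ = (S_0/π) × [bracket] = (1361/π) × 0.850112 = 368.3 W/m².

Q̄ ≈ 368 W/m²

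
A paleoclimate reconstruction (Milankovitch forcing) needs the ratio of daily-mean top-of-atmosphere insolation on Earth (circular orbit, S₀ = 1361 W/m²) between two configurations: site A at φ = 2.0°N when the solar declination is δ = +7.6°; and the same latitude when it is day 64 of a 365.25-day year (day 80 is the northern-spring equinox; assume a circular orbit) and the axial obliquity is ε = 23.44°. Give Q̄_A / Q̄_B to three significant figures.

— Configuration A (φ=+2.0°):
cos H₀ = −tan(+2.0°) tan(+7.600°) = -0.0047, H₀ = 1.5755 rad.
Bracket: H₀ sin φ sin δ + cos φ cos δ sin H₀ = 1.5755×0.03490×0.13226 + 0.99939×0.99122×0.99999 = 0.007272 + 0.990605 = 0.997877.
Q̄ = (S₀/π) × [bracket] = (1361/π) × 0.997877 = 432.30 W/m².
— Configuration B (φ=+2.0°):
Solar longitude: λ_s = 360° × (64 − 80)/365.25 = -15.770°, i.e. -15.770° + 360° = 344.230°.
sin δ = sin 23.44° × sin 344.230° = -0.10811, so δ = -6.206°.
cos H₀ = −tan(+2.0°) tan(-6.206°) = 0.0038, H₀ = 1.5670 rad.
Bracket: H₀ sin φ sin δ + cos φ cos δ sin H₀ = 1.5670×0.03490×-0.10811 + 0.99939×0.99414×0.99999 = -0.005912 + 0.993524 = 0.987612.
Q̄ = (S₀/π) × [bracket] = (1361/π) × 0.987612 = 427.85 W/m².
Ratio Q̄_A / Q̄_B = 432.30 / 427.85 = 1.010.

Q̄_A / Q̄_B ≈ 1.01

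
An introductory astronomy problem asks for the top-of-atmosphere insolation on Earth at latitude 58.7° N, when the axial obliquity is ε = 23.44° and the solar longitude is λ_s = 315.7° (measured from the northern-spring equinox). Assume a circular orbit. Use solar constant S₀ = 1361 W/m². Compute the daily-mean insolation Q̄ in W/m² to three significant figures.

Q̄ ≈ 79.6 W/m²

Solar declination: sin δ = sin ε · sin λ_s = sin 23.44° × sin 315.7° = -0.27782, so δ = -16.130°.
cos H₀ = −tan(+58.7°) tan(-16.130°) = 0.4757, H₀ = 1.0751 rad.
Bracket: H₀ sin φ sin δ + cos φ cos δ sin H₀ = 1.0751×0.85446×-0.27782 + 0.51952×0.96063×0.87963 = -0.255214 + 0.438994 = 0.183780.
Q̄ = (S₀/π) × [bracket] = (1361/π) × 0.183780 = 79.62 W/m².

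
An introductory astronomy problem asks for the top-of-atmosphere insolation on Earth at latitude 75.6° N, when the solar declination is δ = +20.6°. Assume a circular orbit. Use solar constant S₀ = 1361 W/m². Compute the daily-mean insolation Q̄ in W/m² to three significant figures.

cos H₀ = −tan(+75.6°) tan(+20.600°) = -1.4639 ≤ −1 ⇒ polar day, H₀ = π.
Bracket: H₀ sin φ sin δ + cos φ cos δ sin H₀ = 3.1416×0.96858×0.35184 + 0.24869×0.93606×0.00000 = 1.070611 + 0.000000 = 1.070611.
Q̄ = (S₀/π) × [bracket] = (1361/π) × 1.070611 = 463.8 W/m².

Q̄ ≈ 464 W/m²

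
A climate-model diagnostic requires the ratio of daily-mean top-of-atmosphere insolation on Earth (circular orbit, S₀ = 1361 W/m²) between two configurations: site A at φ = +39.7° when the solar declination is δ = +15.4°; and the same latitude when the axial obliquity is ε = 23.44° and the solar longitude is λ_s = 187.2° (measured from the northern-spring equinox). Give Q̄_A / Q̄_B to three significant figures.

— Configuration A (φ=+39.7°):
cos H₀ = −tan(+39.7°) tan(+15.400°) = -0.2287, H₀ = 1.8015 rad.
Bracket: H₀ sin φ sin δ + cos φ cos δ sin H₀ = 1.8015×0.63877×0.26556 + 0.76940×0.96410×0.97350 = 0.305592 + 0.722121 = 1.027713.
Q̄ = (S₀/π) × [bracket] = (1361/π) × 1.027713 = 445.23 W/m².
— Configuration B (φ=+39.7°):
Solar declination: sin δ = sin ε · sin λ_s = sin 23.44° × sin 187.2° = -0.04986, so δ = -2.858°.
cos H₀ = −tan(+39.7°) tan(-2.858°) = 0.0414, H₀ = 1.5293 rad.
Bracket: H₀ sin φ sin δ + cos φ cos δ sin H₀ = 1.5293×0.63877×-0.04986 + 0.76940×0.99876×0.99914 = -0.048707 + 0.767785 = 0.719078.
Q̄ = (S₀/π) × [bracket] = (1361/π) × 0.719078 = 311.52 W/m².
Ratio Q̄_A / Q̄_B = 445.23 / 311.52 = 1.429.

Q̄_A / Q̄_B ≈ 1.43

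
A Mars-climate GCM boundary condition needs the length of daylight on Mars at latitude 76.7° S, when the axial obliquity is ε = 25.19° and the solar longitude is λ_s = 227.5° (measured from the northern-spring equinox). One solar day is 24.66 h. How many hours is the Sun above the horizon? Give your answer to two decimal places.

Solar declination: sin δ = sin ε · sin λ_s = sin 25.19° × sin 227.5° = -0.31380, so δ = -18.288°.
Sunrise equation: cos H₀ = −tan φ · tan δ = -1.3981 ≤ −1, so the Sun never sets (polar day) and H₀ = π.
Daylight = 2H₀/(2π) × 24.66 h = (3.1416/π) × 24.66 = 24.66 h.

24.66 h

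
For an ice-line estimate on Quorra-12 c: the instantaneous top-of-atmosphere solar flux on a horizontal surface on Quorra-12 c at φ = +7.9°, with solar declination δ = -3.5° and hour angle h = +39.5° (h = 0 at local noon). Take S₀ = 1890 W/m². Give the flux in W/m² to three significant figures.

1.43e+03 W/m²

cos θ_z = sin φ sin δ + cos φ cos δ cos h = -0.008391 + 0.762876 = 0.754485.
Flux = S₀ · cos θ_z = 1890 × 0.754485 = 1426 W/m².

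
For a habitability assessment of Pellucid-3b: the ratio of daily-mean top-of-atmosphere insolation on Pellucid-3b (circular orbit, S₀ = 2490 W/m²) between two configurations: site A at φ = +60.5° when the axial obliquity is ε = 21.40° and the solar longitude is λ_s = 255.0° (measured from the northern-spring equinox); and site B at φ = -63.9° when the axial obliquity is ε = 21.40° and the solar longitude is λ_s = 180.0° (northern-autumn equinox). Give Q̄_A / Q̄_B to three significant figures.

— Configuration A (φ=+60.5°):
Solar declination: sin δ = sin ε · sin λ_s = sin 21.40° × sin 255.0° = -0.35244, so δ = -20.637°.
cos H₀ = −tan(+60.5°) tan(-20.637°) = 0.6657, H₀ = 0.8424 rad.
Bracket: H₀ sin φ sin δ + cos φ cos δ sin H₀ = 0.8424×0.87036×-0.35244 + 0.49242×0.93583×0.74626 = -0.258406 + 0.343893 = 0.085487.
Q̄ = (S₀/π) × [bracket] = (2490/π) × 0.085487 = 67.756 W/m².
— Configuration B (φ=-63.9°):
Solar declination: sin δ = sin ε · sin λ_s = sin 21.40° × sin 180.0° = 0.00000, so δ = +0.000°.
cos H₀ = −tan(-63.9°) tan(+0.000°) = 0.0000, H₀ = 1.5708 rad.
Bracket: H₀ sin φ sin δ + cos φ cos δ sin H₀ = 1.5708×-0.89803×0.00000 + 0.43994×1.00000×1.00000 = -0.000000 + 0.439940 = 0.439940.
Q̄ = (S₀/π) × [bracket] = (2490/π) × 0.439940 = 348.69 W/m².
Ratio Q̄_A / Q̄_B = 67.756 / 348.69 = 0.1943.

Q̄_A / Q̄_B ≈ 0.194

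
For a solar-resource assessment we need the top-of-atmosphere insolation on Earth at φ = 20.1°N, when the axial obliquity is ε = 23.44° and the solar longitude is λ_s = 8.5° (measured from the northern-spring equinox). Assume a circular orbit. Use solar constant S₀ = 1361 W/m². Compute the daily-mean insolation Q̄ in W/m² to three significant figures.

Solar declination: sin δ = sin ε · sin λ_s = sin 23.44° × sin 8.5° = 0.05880, so δ = +3.371°.
cos H₀ = −tan(+20.1°) tan(+3.371°) = -0.0216, H₀ = 1.5924 rad.
Bracket: H₀ sin φ sin δ + cos φ cos δ sin H₀ = 1.5924×0.34366×0.05880 + 0.93909×0.99827×0.99977 = 0.032178 + 0.937250 = 0.969428.
Q̄ = (S₀/π) × [bracket] = (1361/π) × 0.969428 = 420.0 W/m².

Q̄ ≈ 420 W/m²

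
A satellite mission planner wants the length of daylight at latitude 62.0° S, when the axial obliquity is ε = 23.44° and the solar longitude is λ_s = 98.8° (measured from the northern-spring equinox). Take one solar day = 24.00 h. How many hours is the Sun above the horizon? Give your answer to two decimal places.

4.86 h

Solar declination: sin δ = sin ε · sin λ_s = sin 23.44° × sin 98.8° = 0.39311, so δ = +23.148°.
cos H₀ = −tan φ · tan δ = −tan(-62.0°) × tan(+23.148°) = 0.8041, so H₀ = 0.6367 rad = 36.48°.
Daylight = 2H₀/(2π) × 24.00 h = (0.6367/π) × 24.00 = 4.86 h.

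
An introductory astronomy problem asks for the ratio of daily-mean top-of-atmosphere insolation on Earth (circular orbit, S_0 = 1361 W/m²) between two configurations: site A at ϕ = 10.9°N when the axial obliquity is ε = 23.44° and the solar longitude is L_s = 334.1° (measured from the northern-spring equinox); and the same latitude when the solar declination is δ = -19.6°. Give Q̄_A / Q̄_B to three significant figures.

Q̄_A / Q̄_B ≈ 1.11

— Configuration A (ϕ=+10.9°):
Solar declination: sin δ = sin ε · sin L_s = sin 23.44° × sin 334.1° = -0.17375, so δ = -10.006°.
cos h₀ = −tan(+10.9°) tan(-10.006°) = 0.0340, h₀ = 1.5368 rad.
Bracket: h₀ sin ϕ sin δ + cos ϕ cos δ sin h₀ = 1.5368×0.18910×-0.17375 + 0.98196×0.98479×0.99942 = -0.050493 + 0.966464 = 0.915971.
Q̄ = (S_0/π) × [bracket] = (1361/π) × 0.915971 = 396.82 W/m².
— Configuration B (ϕ=+10.9°):
cos h₀ = −tan(+10.9°) tan(-19.600°) = 0.0686, h₀ = 1.5022 rad.
Bracket: h₀ sin ϕ sin δ + cos ϕ cos δ sin h₀ = 1.5022×0.18910×-0.33545 + 0.98196×0.94206×0.99765 = -0.095290 + 0.922891 = 0.827601.
Q̄ = (S_0/π) × [bracket] = (1361/π) × 0.827601 = 358.53 W/m².
Ratio Q̄_A / Q̄_B = 396.82 / 358.53 = 1.107.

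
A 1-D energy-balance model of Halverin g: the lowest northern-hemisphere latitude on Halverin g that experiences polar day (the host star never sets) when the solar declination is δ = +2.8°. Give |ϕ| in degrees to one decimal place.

Polar day requires cos h₀ = −tan ϕ tan δ ≤ −1, i.e. tan ϕ tan δ ≥ 1.
The boundary is |tan ϕ| · |tan δ| = 1, so |ϕ| = 90° − |δ| = 90° − 2.8° = 87.2° in the northern hemisphere.

|ϕ| = 87.2°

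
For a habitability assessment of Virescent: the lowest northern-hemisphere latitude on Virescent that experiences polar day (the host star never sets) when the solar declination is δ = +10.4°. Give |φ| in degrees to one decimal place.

Polar day requires cos H₀ = −tan φ tan δ ≤ −1, i.e. tan φ tan δ ≥ 1.
The boundary is |tan φ| · |tan δ| = 1, so |φ| = 90° − |δ| = 90° − 10.4° = 79.6° in the northern hemisphere.

|φ| = 79.6°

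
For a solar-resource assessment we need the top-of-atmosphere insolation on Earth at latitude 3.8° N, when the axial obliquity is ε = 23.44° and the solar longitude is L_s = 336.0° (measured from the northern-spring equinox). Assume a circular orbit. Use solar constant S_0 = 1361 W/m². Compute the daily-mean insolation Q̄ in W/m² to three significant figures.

Q̄ ≈ 419 W/m²

Solar declination: sin δ = sin ε · sin L_s = sin 23.44° × sin 336.0° = -0.16180, so δ = -9.311°.
cos h₀ = −tan(+3.8°) tan(-9.311°) = 0.0109, h₀ = 1.5599 rad.
Bracket: h₀ sin ϕ sin δ + cos ϕ cos δ sin h₀ = 1.5599×0.06627×-0.16180 + 0.99780×0.98682×0.99994 = -0.016726 + 0.984590 = 0.967864.
Q̄ = (S_0/π) × [bracket] = (1361/π) × 0.967864 = 419.3 W/m².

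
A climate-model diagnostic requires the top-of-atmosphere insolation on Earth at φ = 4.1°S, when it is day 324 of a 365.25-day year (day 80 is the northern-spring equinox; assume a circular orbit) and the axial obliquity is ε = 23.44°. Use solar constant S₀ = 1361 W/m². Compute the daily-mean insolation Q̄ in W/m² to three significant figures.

Solar longitude: λ_s = 360° × (324 − 80)/365.25 = 240.493°.
sin δ = sin 23.44° × sin 240.493° = -0.34619, so δ = -20.255°.
cos H₀ = −tan(-4.1°) tan(-20.255°) = -0.0265, H₀ = 1.5973 rad.
Bracket: H₀ sin φ sin δ + cos φ cos δ sin H₀ = 1.5973×-0.07150×-0.34619 + 0.99744×0.93816×0.99965 = 0.039537 + 0.935431 = 0.974968.
Q̄ = (S₀/π) × [bracket] = (1361/π) × 0.974968 = 422.4 W/m².

Q̄ ≈ 422 W/m²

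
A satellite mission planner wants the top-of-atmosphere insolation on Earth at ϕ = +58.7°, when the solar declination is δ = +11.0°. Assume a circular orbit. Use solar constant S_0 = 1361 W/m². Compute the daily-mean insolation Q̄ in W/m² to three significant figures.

Q̄ ≈ 343 W/m²

cos h₀ = −tan(+58.7°) tan(+11.000°) = -0.3197, h₀ = 1.8962 rad.
Bracket: h₀ sin ϕ sin δ + cos ϕ cos δ sin h₀ = 1.8962×0.85446×0.19081 + 0.51952×0.98163×0.94752 = 0.309156 + 0.483213 = 0.792369.
Q̄ = (S_0/π) × [bracket] = (1361/π) × 0.792369 = 343.3 W/m².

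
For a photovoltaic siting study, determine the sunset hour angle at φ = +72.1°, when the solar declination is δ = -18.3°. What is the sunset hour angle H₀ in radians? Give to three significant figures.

H₀ = 0.00 rad

cos H₀ = −tan φ · tan δ = 1.0239 ≥ 1, so the Sun never rises (polar night) and H₀ = 0.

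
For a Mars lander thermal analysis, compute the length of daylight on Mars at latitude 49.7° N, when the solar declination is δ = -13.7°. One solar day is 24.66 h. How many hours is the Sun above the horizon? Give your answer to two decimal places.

10.04 h

cos h₀ = −tan ϕ · tan δ = −tan(+49.7°) × tan(-13.700°) = 0.2874, so h₀ = 1.2792 rad = 73.29°.
Daylight = 2h₀/(2π) × 24.66 h = (1.2792/π) × 24.66 = 10.04 h.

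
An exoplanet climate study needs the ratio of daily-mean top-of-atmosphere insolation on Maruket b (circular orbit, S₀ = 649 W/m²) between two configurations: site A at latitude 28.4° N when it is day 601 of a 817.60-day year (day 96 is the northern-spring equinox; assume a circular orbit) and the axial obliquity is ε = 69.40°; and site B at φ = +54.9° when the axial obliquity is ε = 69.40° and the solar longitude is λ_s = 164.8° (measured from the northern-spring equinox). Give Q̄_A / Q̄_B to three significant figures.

— Configuration A (φ=+28.4°):
Solar longitude: λ_s = 360° × (601 − 96)/817.60 = 222.358°.
sin δ = sin 69.40° × sin 222.358° = -0.63068, so δ = -39.100°.
cos H₀ = −tan(+28.4°) tan(-39.100°) = 0.4394, H₀ = 1.1158 rad.
Bracket: H₀ sin φ sin δ + cos φ cos δ sin H₀ = 1.1158×0.47562×-0.63068 + 0.87965×0.77604×0.89828 = -0.334700 + 0.613205 = 0.278505.
Q̄ = (S₀/π) × [bracket] = (649/π) × 0.278505 = 57.534 W/m².
— Configuration B (φ=+54.9°):
Solar declination: sin δ = sin ε · sin λ_s = sin 69.40° × sin 164.8° = 0.24542, so δ = +14.207°.
cos H₀ = −tan(+54.9°) tan(+14.207°) = -0.3602, H₀ = 1.9393 rad.
Bracket: H₀ sin φ sin δ + cos φ cos δ sin H₀ = 1.9393×0.81815×0.24542 + 0.57501×0.96942×0.93287 = 0.389393 + 0.520006 = 0.909399.
Q̄ = (S₀/π) × [bracket] = (649/π) × 0.909399 = 187.87 W/m².
Ratio Q̄_A / Q̄_B = 57.534 / 187.87 = 0.3062.

Q̄_A / Q̄_B ≈ 0.306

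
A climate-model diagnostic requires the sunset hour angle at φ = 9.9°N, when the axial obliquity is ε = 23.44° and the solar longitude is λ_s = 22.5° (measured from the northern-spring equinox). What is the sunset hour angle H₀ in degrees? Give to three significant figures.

H₀ = 91.5°

Solar declination: sin δ = sin ε · sin λ_s = sin 23.44° × sin 22.5° = 0.15223, so δ = +8.756°.
cos H₀ = −tan φ · tan δ = −tan(+9.9°) × tan(+8.756°) = -0.0269, so H₀ = 1.5977 rad = 91.54°.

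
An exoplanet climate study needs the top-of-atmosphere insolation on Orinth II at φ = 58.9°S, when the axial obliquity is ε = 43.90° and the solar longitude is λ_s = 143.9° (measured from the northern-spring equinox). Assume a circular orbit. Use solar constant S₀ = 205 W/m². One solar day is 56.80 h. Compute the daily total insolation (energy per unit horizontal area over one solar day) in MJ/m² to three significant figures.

0.788 MJ/m²

Solar declination: sin δ = sin ε · sin λ_s = sin 43.90° × sin 143.9° = 0.40855, so δ = +24.114°.
cos H₀ = −tan(-58.9°) tan(+24.114°) = 0.7420, H₀ = 0.7347 rad.
Bracket: H₀ sin φ sin δ + cos φ cos δ sin H₀ = 0.7347×-0.85627×0.40855 + 0.51653×0.91274×0.67039 = -0.257019 + 0.316060 = 0.059041.
Q̄ = (S₀/π) × [bracket] = (205/π) × 0.059041 = 3.8526 W/m².
Daily total = Q̄ × 56.80 h × 3600 s/h = 3.8526 × 56.80 × 3600 / 10⁶ = 0.7878 MJ/m².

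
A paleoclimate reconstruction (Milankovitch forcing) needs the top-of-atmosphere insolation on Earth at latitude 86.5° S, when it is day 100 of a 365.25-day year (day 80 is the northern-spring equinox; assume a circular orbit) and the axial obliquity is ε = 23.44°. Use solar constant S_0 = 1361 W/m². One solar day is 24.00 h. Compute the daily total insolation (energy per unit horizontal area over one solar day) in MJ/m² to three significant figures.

Solar longitude: L_s = 360° × (100 − 80)/365.25 = 19.713°.
sin δ = sin 23.44° × sin 19.713° = 0.13417, so δ = +7.711°.
cos h₀ = −tan(-86.5°) tan(+7.711°) = 2.2138 ≥ 1 ⇒ polar night, h₀ = 0 and Q̄ = 0.
Daily total = Q̄ × 24.00 h × 3600 s/h = 0.00 MJ/m².

0.00 MJ/m²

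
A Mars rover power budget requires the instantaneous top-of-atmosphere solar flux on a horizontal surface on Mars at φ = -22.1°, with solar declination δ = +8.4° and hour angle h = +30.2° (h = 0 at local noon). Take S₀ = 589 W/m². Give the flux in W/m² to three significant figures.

434 W/m²

cos θ_z = sin φ sin δ + cos φ cos δ cos h = -0.054960 + 0.792185 = 0.737225.
Flux = S₀ · cos θ_z = 589 × 0.737225 = 434.2 W/m².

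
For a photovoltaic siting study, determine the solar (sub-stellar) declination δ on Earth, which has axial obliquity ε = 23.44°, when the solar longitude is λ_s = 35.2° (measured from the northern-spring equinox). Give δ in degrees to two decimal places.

sin δ = sin ε · sin λ_s = sin 23.44° × sin 35.2° = 0.229298.
δ = arcsin(0.229298) = +13.26°.

δ = +13.26°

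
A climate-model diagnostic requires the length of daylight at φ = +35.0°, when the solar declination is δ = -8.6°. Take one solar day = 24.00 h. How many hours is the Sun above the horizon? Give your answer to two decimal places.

11.19 h

cos H₀ = −tan φ · tan δ = −tan(+35.0°) × tan(-8.600°) = 0.1059, so H₀ = 1.4647 rad = 83.92°.
Daylight = 2H₀/(2π) × 24.00 h = (1.4647/π) × 24.00 = 11.19 h.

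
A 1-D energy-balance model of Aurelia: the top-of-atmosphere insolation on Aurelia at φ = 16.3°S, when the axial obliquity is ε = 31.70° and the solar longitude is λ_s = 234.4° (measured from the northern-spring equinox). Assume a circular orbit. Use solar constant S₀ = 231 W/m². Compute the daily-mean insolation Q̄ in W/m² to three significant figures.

Q̄ ≈ 78.3 W/m²

Solar declination: sin δ = sin ε · sin λ_s = sin 31.70° × sin 234.4° = -0.42726, so δ = -25.294°.
cos H₀ = −tan(-16.3°) tan(-25.294°) = -0.1382, H₀ = 1.7094 rad.
Bracket: H₀ sin φ sin δ + cos φ cos δ sin H₀ = 1.7094×-0.28067×-0.42726 + 0.95981×0.90413×0.99041 = 0.204990 + 0.859471 = 1.064461.
Q̄ = (S₀/π) × [bracket] = (231/π) × 1.064461 = 78.27 W/m².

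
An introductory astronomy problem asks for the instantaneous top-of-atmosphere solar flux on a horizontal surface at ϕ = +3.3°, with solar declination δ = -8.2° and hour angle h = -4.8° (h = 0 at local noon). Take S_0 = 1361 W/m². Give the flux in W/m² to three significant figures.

1.33e+03 W/m²

cos θ_z = sin ϕ sin δ + cos ϕ cos δ cos h = -0.008210 + 0.984669 = 0.976459.
Flux = S_0 · cos θ_z = 1361 × 0.976459 = 1329 W/m².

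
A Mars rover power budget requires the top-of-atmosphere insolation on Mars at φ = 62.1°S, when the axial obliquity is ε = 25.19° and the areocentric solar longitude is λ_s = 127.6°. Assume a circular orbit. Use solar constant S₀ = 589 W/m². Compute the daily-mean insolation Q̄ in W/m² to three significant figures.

sin δ = sin 25.19° × sin 127.6° = 0.33722, so δ = +19.707°.
cos H₀ = −tan(-62.1°) tan(+19.707°) = 0.6765, H₀ = 0.8278 rad.
Bracket: H₀ sin φ sin δ + cos φ cos δ sin H₀ = 0.8278×-0.88377×0.33722 + 0.46793×0.94143×0.73643 = -0.246705 + 0.324415 = 0.077710.
Q̄ = (S₀/π) × [bracket] = (589/π) × 0.077710 = 14.57 W/m².

Q̄ ≈ 14.6 W/m²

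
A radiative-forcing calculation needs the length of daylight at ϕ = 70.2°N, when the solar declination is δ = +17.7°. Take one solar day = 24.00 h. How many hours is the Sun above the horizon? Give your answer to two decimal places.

20.32 h

cos h₀ = −tan ϕ · tan δ = −tan(+70.2°) × tan(+17.700°) = -0.8864, so h₀ = 2.6604 rad = 152.43°.
Daylight = 2h₀/(2π) × 24.00 h = (2.6604/π) × 24.00 = 20.32 h.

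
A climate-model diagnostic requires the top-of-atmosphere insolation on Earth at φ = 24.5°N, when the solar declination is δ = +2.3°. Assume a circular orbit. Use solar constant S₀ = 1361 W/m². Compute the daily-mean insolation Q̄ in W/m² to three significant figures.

cos H₀ = −tan(+24.5°) tan(+2.300°) = -0.0183, H₀ = 1.5891 rad.
Bracket: H₀ sin φ sin δ + cos φ cos δ sin H₀ = 1.5891×0.41469×0.04013 + 0.90996×0.99919×0.99983 = 0.026445 + 0.909068 = 0.935513.
Q̄ = (S₀/π) × [bracket] = (1361/π) × 0.935513 = 405.3 W/m².

Q̄ ≈ 405 W/m²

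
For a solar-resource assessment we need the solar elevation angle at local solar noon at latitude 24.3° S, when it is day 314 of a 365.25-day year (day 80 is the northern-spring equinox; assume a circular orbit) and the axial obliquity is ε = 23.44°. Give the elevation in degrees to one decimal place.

83.6°

Solar longitude: λ_s = 360° × (314 − 80)/365.25 = 230.637°.
sin δ = sin 23.44° × sin 230.637° = -0.30755, so δ = -17.911°.
At local noon the hour angle is zero, so the zenith angle equals |φ − δ| = |-24.3° − (-17.911°)| = 6.389°.
Elevation = 90° − 6.389° = 83.6°.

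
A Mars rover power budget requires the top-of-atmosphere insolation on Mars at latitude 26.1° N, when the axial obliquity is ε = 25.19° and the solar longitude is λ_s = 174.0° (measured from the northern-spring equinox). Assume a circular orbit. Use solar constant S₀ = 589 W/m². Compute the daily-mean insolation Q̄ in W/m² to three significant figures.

Q̄ ≈ 174 W/m²

Solar declination: sin δ = sin ε · sin λ_s = sin 25.19° × sin 174.0° = 0.04449, so δ = +2.550°.
cos H₀ = −tan(+26.1°) tan(+2.550°) = -0.0218, H₀ = 1.5926 rad.
Bracket: H₀ sin φ sin δ + cos φ cos δ sin H₀ = 1.5926×0.43994×0.04449 + 0.89803×0.99901×0.99976 = 0.031172 + 0.896926 = 0.928098.
Q̄ = (S₀/π) × [bracket] = (589/π) × 0.928098 = 174.0 W/m².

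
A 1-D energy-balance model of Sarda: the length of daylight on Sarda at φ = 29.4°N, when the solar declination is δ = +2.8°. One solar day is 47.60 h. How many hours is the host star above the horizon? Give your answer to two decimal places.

cos H₀ = −tan φ · tan δ = −tan(+29.4°) × tan(+2.800°) = -0.0276, so H₀ = 1.5984 rad = 91.58°.
Daylight = 2H₀/(2π) × 47.60 h = (1.5984/π) × 47.60 = 24.22 h.

24.22 h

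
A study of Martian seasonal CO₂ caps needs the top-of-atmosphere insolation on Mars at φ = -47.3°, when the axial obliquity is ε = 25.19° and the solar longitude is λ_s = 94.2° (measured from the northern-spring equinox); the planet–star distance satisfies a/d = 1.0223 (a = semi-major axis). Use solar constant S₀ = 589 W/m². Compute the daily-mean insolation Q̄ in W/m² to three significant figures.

Q̄ ≈ 40.2 W/m²

Solar declination: sin δ = sin ε · sin λ_s = sin 25.19° × sin 94.2° = 0.42448, so δ = +25.118°.
cos H₀ = −tan(-47.3°) tan(+25.118°) = 0.5080, H₀ = 1.0379 rad.
Bracket: H₀ sin φ sin δ + cos φ cos δ sin H₀ = 1.0379×-0.73491×0.42448 + 0.67816×0.90544×0.86133 = -0.323778 + 0.528885 = 0.205107.
Inverse-square distance factor (a/d)² = 1.0223² = 1.045097.
Q̄ = (S₀/π) × 1.045097 × [bracket] = (589/π) × 1.045097 × 0.205107 = 40.19 W/m².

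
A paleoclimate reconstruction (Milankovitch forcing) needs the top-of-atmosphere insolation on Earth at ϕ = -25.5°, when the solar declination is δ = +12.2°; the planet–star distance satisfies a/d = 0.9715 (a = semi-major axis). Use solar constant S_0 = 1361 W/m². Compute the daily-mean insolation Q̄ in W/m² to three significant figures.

Q̄ ≈ 304 W/m²

cos h₀ = −tan(-25.5°) tan(+12.200°) = 0.1031, h₀ = 1.4675 rad.
Bracket: h₀ sin ϕ sin δ + cos ϕ cos δ sin h₀ = 1.4675×-0.43051×0.21132 + 0.90259×0.97742×0.99467 = -0.133506 + 0.877507 = 0.744001.
Inverse-square distance factor (a/d)² = 0.9715² = 0.943812.
Q̄ = (S_0/π) × 0.943812 × [bracket] = (1361/π) × 0.943812 × 0.744001 = 304.2 W/m².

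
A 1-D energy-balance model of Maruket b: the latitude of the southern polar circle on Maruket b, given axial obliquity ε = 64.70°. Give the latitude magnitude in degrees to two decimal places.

25.30°

The polar circle is the lowest latitude that experiences at least one full rotation of continuous darkness at the northern-summer solstice; it lies at |ϕ| = 90° − ε = 90° − 64.70° = 25.30°.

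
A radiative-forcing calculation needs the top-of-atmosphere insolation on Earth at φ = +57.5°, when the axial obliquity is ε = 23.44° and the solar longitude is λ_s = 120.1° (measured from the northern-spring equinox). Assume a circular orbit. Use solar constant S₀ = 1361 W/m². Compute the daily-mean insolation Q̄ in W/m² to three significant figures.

Q̄ ≈ 453 W/m²

Solar declination: sin δ = sin ε · sin λ_s = sin 23.44° × sin 120.1° = 0.34415, so δ = +20.130°.
cos H₀ = −tan(+57.5°) tan(+20.130°) = -0.5753, H₀ = 2.1838 rad.
Bracket: H₀ sin φ sin δ + cos φ cos δ sin H₀ = 2.1838×0.84339×0.34415 + 0.53730×0.93892×0.81791 = 0.633854 + 0.412621 = 1.046475.
Q̄ = (S₀/π) × [bracket] = (1361/π) × 1.046475 = 453.4 W/m².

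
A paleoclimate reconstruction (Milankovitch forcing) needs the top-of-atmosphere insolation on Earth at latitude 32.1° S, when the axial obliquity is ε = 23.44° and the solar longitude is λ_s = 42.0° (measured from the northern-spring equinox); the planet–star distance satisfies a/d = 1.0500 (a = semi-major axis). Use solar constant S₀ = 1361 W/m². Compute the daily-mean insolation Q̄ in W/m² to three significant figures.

Q̄ ≈ 290 W/m²

Solar declination: sin δ = sin ε · sin λ_s = sin 23.44° × sin 42.0° = 0.26617, so δ = +15.437°.
cos H₀ = −tan(-32.1°) tan(+15.437°) = 0.1732, H₀ = 1.3967 rad.
Bracket: H₀ sin φ sin δ + cos φ cos δ sin H₀ = 1.3967×-0.53140×0.26617 + 0.84712×0.96393×0.98488 = -0.197553 + 0.804218 = 0.606665.
Inverse-square distance factor (a/d)² = 1.0500² = 1.102500.
Q̄ = (S₀/π) × 1.102500 × [bracket] = (1361/π) × 1.102500 × 0.606665 = 289.8 W/m².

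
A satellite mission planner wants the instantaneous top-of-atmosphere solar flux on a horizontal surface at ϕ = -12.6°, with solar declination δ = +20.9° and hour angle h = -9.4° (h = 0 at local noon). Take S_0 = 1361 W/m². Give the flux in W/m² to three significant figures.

1.12e+03 W/m²

cos θ_z = sin ϕ sin δ + cos ϕ cos δ cos h = -0.077820 + 0.899464 = 0.821644.
Flux = S_0 · cos θ_z = 1361 × 0.821644 = 1118 W/m².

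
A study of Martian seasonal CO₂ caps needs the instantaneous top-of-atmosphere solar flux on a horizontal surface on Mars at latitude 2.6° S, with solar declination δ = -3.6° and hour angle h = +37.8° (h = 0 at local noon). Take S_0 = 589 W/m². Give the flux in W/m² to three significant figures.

cos θ_z = sin ϕ sin δ + cos ϕ cos δ cos h = 0.002848 + 0.787784 = 0.790632.
Flux = S_0 · cos θ_z = 589 × 0.790632 = 465.7 W/m².

466 W/m²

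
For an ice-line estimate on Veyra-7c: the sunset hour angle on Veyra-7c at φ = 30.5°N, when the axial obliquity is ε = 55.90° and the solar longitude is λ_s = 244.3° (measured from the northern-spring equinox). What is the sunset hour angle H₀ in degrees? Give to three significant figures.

Solar declination: sin δ = sin ε · sin λ_s = sin 55.90° × sin 244.3° = -0.74615, so δ = -48.258°.
cos H₀ = −tan φ · tan δ = −tan(+30.5°) × tan(-48.258°) = 0.6601, so H₀ = 0.8498 rad = 48.69°.

H₀ = 48.7°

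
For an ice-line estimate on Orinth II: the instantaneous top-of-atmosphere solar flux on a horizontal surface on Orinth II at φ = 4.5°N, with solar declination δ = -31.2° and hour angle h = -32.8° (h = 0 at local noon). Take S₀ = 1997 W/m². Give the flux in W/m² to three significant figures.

cos θ_z = sin φ sin δ + cos φ cos δ cos h = -0.040644 + 0.716774 = 0.676130.
Flux = S₀ · cos θ_z = 1997 × 0.676130 = 1350 W/m².

1.35e+03 W/m²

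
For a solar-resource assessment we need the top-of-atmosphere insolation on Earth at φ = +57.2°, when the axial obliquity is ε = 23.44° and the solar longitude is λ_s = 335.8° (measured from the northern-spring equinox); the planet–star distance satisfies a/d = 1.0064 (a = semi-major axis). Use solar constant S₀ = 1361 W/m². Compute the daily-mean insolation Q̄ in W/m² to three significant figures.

Q̄ ≈ 148 W/m²

Solar declination: sin δ = sin ε · sin λ_s = sin 23.44° × sin 335.8° = -0.16306, so δ = -9.385°.
cos H₀ = −tan(+57.2°) tan(-9.385°) = 0.2565, H₀ = 1.3114 rad.
Bracket: H₀ sin φ sin δ + cos φ cos δ sin H₀ = 1.3114×0.84057×-0.16306 + 0.54171×0.98662×0.96656 = -0.179745 + 0.516590 = 0.336845.
Inverse-square distance factor (a/d)² = 1.0064² = 1.012841.
Q̄ = (S₀/π) × 1.012841 × [bracket] = (1361/π) × 1.012841 × 0.336845 = 147.8 W/m².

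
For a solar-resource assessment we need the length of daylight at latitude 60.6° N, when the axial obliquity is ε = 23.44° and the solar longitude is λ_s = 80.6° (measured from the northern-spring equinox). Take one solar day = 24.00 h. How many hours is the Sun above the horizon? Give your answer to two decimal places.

Solar declination: sin δ = sin ε · sin λ_s = sin 23.44° × sin 80.6° = 0.39245, so δ = +23.107°.
cos H₀ = −tan φ · tan δ = −tan(+60.6°) × tan(+23.107°) = -0.7572, so H₀ = 2.4299 rad = 139.22°.
Daylight = 2H₀/(2π) × 24.00 h = (2.4299/π) × 24.00 = 18.56 h.

18.56 h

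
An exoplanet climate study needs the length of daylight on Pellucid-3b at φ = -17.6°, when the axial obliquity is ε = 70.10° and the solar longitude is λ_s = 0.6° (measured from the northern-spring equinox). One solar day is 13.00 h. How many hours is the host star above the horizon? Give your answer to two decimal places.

6.49 h

Solar declination: sin δ = sin ε · sin λ_s = sin 70.10° × sin 0.6° = 0.00985, so δ = +0.564°.
cos H₀ = −tan φ · tan δ = −tan(-17.6°) × tan(+0.564°) = 0.0031, so H₀ = 1.5677 rad = 89.82°.
Daylight = 2H₀/(2π) × 13.00 h = (1.5677/π) × 13.00 = 6.49 h.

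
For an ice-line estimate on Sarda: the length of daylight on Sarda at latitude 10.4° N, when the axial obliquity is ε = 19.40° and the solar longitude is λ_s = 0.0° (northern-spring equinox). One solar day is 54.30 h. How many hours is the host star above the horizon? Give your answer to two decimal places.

27.15 h

Solar declination: sin δ = sin ε · sin λ_s = sin 19.40° × sin 0.0° = 0.00000, so δ = +0.000°.
cos H₀ = −tan φ · tan δ = −tan(+10.4°) × tan(+0.000°) = -0.0000, so H₀ = 1.5708 rad = 90.00°.
Daylight = 2H₀/(2π) × 54.30 h = (1.5708/π) × 54.30 = 27.15 h.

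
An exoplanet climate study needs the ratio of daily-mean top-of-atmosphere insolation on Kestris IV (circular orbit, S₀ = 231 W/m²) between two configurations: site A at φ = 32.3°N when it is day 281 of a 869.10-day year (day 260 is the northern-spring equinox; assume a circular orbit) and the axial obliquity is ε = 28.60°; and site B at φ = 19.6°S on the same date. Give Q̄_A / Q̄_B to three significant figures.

— Configuration A (φ=+32.3°):
Solar longitude: λ_s = 360° × (281 − 260)/869.10 = 8.699°.
sin δ = sin 28.60° × sin 8.699° = 0.07240, so δ = +4.152°.
cos H₀ = −tan(+32.3°) tan(+4.152°) = -0.0459, H₀ = 1.6167 rad.
Bracket: H₀ sin φ sin δ + cos φ cos δ sin H₀ = 1.6167×0.53435×0.07240 + 0.84526×0.99738×0.99895 = 0.062545 + 0.842160 = 0.904705.
Q̄ = (S₀/π) × [bracket] = (231/π) × 0.904705 = 66.523 W/m².
— Configuration B (φ=-19.6°):
cos H₀ = −tan(-19.6°) tan(+4.152°) = 0.0258, H₀ = 1.5449 rad.
Bracket: H₀ sin φ sin δ + cos φ cos δ sin H₀ = 1.5449×-0.33545×0.07240 + 0.94206×0.99738×0.99967 = -0.037520 + 0.939282 = 0.901762.
Q̄ = (S₀/π) × [bracket] = (231/π) × 0.901762 = 66.306 W/m².
Ratio Q̄_A / Q̄_B = 66.523 / 66.306 = 1.003.

Q̄_A / Q̄_B ≈ 1.00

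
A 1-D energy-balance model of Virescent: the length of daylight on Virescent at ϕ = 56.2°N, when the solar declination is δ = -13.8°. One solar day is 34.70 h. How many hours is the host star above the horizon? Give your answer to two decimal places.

13.20 h

cos h₀ = −tan ϕ · tan δ = −tan(+56.2°) × tan(-13.800°) = 0.3669, so h₀ = 1.1951 rad = 68.47°.
Daylight = 2h₀/(2π) × 34.70 h = (1.1951/π) × 34.70 = 13.20 h.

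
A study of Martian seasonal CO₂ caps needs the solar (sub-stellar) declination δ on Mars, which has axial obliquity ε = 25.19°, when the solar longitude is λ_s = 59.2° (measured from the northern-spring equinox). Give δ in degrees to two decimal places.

δ = +21.44°

sin δ = sin ε · sin λ_s = sin 25.19° × sin 59.2° = 0.365592.
δ = arcsin(0.365592) = +21.44°.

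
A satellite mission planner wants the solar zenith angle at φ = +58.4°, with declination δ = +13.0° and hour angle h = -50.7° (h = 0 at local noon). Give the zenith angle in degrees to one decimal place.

θ_z = 59.0°

cos θ_z = sin φ sin δ + cos φ cos δ cos h = 0.191597 + 0.323377 = 0.514974.
θ_z = arccos(0.514974) = 59.0°.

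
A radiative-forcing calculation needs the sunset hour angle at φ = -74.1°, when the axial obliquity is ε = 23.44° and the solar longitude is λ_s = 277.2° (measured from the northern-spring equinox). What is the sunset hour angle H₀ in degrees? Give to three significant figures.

H₀ = 180°

Solar declination: sin δ = sin ε · sin λ_s = sin 23.44° × sin 277.2° = -0.39465, so δ = -23.244°.
Sunrise equation: cos H₀ = −tan φ · tan δ = -1.5078 ≤ −1, so the Sun never sets (polar day) and H₀ = π.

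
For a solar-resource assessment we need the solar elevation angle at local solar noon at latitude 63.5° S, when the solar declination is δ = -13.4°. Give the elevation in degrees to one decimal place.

At local noon the hour angle is zero, so the zenith angle equals |φ − δ| = |-63.5° − (-13.400°)| = 50.100°.
Elevation = 90° − 50.100° = 39.9°.

39.9°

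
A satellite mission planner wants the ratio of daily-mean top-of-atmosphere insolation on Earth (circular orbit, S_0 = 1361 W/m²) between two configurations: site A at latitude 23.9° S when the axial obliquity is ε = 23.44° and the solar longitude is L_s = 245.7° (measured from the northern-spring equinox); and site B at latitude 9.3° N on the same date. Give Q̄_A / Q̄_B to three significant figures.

— Configuration A (ϕ=-23.9°):
Solar declination: sin δ = sin ε · sin L_s = sin 23.44° × sin 245.7° = -0.36255, so δ = -21.257°.
cos h₀ = −tan(-23.9°) tan(-21.257°) = -0.1724, h₀ = 1.7440 rad.
Bracket: h₀ sin ϕ sin δ + cos ϕ cos δ sin h₀ = 1.7440×-0.40514×-0.36255 + 0.91425×0.93197×0.98503 = 0.256165 + 0.839298 = 1.095463.
Q̄ = (S_0/π) × [bracket] = (1361/π) × 1.095463 = 474.58 W/m².
— Configuration B (ϕ=+9.3°):
cos h₀ = −tan(+9.3°) tan(-21.257°) = 0.0637, h₀ = 1.5071 rad.
Bracket: h₀ sin ϕ sin δ + cos ϕ cos δ sin h₀ = 1.5071×0.16160×-0.36255 + 0.98686×0.93197×0.99797 = -0.088298 + 0.917857 = 0.829559.
Q̄ = (S_0/π) × [bracket] = (1361/π) × 0.829559 = 359.38 W/m².
Ratio Q̄_A / Q̄_B = 474.58 / 359.38 = 1.321.

Q̄_A / Q̄_B ≈ 1.32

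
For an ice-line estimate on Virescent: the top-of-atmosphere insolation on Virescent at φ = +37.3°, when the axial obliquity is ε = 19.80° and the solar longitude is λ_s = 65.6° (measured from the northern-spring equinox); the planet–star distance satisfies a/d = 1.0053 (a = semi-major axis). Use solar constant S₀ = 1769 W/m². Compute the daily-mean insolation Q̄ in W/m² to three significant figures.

Q̄ ≈ 611 W/m²

Solar declination: sin δ = sin ε · sin λ_s = sin 19.80° × sin 65.6° = 0.30848, so δ = +17.968°.
cos H₀ = −tan(+37.3°) tan(+17.968°) = -0.2470, H₀ = 1.8204 rad.
Bracket: H₀ sin φ sin δ + cos φ cos δ sin H₀ = 1.8204×0.60599×0.30848 + 0.79547×0.95123×0.96900 = 0.340298 + 0.733218 = 1.073516.
Inverse-square distance factor (a/d)² = 1.0053² = 1.010628.
Q̄ = (S₀/π) × 1.010628 × [bracket] = (1769/π) × 1.010628 × 1.073516 = 610.9 W/m².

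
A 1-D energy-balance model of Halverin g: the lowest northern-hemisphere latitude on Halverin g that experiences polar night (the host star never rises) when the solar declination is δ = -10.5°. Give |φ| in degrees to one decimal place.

|φ| = 79.5°

Polar night requires cos H₀ = −tan φ tan δ ≥ 1, i.e. tan φ tan δ ≤ −1.
The boundary is |tan φ| · |tan δ| = 1, so |φ| = 90° − |δ| = 90° − 10.5° = 79.5° in the northern hemisphere.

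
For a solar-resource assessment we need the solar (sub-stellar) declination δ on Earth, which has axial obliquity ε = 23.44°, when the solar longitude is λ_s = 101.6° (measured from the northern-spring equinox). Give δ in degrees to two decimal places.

sin δ = sin ε · sin λ_s = sin 23.44° × sin 101.6° = 0.389664.
δ = arcsin(0.389664) = +22.93°.

δ = +22.93°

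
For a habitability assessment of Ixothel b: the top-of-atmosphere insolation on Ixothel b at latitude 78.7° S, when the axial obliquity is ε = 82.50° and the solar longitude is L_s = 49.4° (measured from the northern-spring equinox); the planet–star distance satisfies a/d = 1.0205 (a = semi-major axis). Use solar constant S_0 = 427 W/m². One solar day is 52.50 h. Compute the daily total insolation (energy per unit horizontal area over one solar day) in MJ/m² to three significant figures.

0.00 MJ/m²

Solar declination: sin δ = sin ε · sin L_s = sin 82.50° × sin 49.4° = 0.75278, so δ = +48.831°.
cos h₀ = −tan(-78.7°) tan(+48.831°) = 5.7229 ≥ 1 ⇒ polar night, h₀ = 0 and Q̄ = 0.
Inverse-square distance factor (a/d)² = 1.0205² = 1.041420.
Daily total = Q̄ × 52.50 h × 3600 s/h = 0.00 MJ/m².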